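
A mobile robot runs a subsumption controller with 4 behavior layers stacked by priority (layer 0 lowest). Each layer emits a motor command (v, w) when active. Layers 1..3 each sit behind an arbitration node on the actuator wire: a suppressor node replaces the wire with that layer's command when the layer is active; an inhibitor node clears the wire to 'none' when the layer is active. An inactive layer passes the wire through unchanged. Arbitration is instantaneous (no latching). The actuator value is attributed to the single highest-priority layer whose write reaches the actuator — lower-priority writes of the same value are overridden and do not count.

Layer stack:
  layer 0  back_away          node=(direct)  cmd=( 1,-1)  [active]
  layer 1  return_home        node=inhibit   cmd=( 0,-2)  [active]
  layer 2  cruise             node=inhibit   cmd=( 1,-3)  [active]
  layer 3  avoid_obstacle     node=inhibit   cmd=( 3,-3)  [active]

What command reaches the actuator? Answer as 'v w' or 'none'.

L0 back_away: active, feeds wire = (1, -1)
L1 return_home: active, inhibitor → wire = none
L2 cruise: active, inhibitor → wire = none
L3 avoid_obstacle: active, inhibitor → wire = none
actuator = none

none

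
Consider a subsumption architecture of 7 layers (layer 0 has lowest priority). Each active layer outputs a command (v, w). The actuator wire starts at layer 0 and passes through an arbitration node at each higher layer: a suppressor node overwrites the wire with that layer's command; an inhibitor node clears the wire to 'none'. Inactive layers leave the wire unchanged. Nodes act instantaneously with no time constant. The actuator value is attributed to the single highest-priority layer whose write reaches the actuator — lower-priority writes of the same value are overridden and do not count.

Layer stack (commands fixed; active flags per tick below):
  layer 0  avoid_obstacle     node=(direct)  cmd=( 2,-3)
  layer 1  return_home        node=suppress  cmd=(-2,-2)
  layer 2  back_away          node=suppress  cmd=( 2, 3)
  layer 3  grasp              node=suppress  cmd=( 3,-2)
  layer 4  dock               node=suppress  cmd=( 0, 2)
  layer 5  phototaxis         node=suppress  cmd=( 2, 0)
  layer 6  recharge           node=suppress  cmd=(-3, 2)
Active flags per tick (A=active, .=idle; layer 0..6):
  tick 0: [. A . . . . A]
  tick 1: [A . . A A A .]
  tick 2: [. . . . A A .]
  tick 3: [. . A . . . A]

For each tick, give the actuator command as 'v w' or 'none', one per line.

tick 0:
  layer 0 (avoid_obstacle) idle — none
  layer 1 (return_home) active — suppresses: (-2, -2)
  layer 2 (back_away) idle — unchanged: (-2, -2)
  layer 3 (grasp) idle — unchanged: (-2, -2)
  layer 4 (dock) idle — unchanged: (-2, -2)
  layer 5 (phototaxis) idle — unchanged: (-2, -2)
  layer 6 (recharge) active — suppresses: (-3, 2)
  → actuator (-3, 2)
tick 1:
  layer 0 (avoid_obstacle) active — direct: (2, -3)
  layer 1 (return_home) idle — unchanged: (2, -3)
  layer 2 (back_away) idle — unchanged: (2, -3)
  layer 3 (grasp) active — suppresses: (3, -2)
  layer 4 (dock) active — suppresses: (0, 2)
  layer 5 (phototaxis) active — suppresses: (2, 0)
  layer 6 (recharge) idle — unchanged: (2, 0)
  → actuator (2, 0)
tick 2:
  layer 0 (avoid_obstacle) idle — none
  layer 1 (return_home) idle — unchanged: none
  layer 2 (back_away) idle — unchanged: none
  layer 3 (grasp) idle — unchanged: none
  layer 4 (dock) active — suppresses: (0, 2)
  layer 5 (phototaxis) active — suppresses: (2, 0)
  layer 6 (recharge) idle — unchanged: (2, 0)
  → actuator (2, 0)
tick 3:
  layer 0 (avoid_obstacle) idle — none
  layer 1 (return_home) idle — unchanged: none
  layer 2 (back_away) active — suppresses: (2, 3)
  layer 3 (grasp) idle — unchanged: (2, 3)
  layer 4 (dock) idle — unchanged: (2, 3)
  layer 5 (phototaxis) idle — unchanged: (2, 3)
  layer 6 (recharge) active — suppresses: (-3, 2)
  → actuator (-3, 2)

-3 2
2 0
2 0
-3 2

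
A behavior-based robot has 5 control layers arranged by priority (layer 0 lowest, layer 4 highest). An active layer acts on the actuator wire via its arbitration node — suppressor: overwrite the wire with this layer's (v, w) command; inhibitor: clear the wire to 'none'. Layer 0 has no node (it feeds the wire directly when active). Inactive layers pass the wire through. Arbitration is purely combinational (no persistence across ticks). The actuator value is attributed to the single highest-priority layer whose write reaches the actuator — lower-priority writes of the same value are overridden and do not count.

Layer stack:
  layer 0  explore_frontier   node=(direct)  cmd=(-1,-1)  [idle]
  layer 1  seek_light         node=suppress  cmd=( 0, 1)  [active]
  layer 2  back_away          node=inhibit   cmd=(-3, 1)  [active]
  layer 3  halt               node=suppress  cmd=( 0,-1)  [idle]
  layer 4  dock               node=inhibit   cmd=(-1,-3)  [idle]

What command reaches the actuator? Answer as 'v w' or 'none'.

none

L0 explore_frontier: idle → wire = none
L1 seek_light: active, suppressor → wire = (0, 1)
L2 back_away: active, inhibitor → wire = none
L3 halt: idle → wire stays none
L4 dock: idle → wire stays none
actuator = none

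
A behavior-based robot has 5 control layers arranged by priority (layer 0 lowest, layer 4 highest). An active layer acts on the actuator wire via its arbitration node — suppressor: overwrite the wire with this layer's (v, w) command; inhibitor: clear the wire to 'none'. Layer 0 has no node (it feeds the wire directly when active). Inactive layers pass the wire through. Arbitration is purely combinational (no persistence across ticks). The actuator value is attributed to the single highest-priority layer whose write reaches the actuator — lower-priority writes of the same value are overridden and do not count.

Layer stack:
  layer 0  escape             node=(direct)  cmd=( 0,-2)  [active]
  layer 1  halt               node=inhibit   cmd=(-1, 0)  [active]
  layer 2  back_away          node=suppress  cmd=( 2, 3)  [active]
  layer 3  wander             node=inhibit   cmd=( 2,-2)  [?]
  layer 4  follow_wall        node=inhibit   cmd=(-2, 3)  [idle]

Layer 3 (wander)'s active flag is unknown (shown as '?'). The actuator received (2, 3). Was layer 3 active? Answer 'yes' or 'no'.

If layer 3 is active=yes:
  actuator would be none
If layer 3 is active=no:
  actuator would be (2, 3)
Observed (2, 3), so layer 3 was idle.

no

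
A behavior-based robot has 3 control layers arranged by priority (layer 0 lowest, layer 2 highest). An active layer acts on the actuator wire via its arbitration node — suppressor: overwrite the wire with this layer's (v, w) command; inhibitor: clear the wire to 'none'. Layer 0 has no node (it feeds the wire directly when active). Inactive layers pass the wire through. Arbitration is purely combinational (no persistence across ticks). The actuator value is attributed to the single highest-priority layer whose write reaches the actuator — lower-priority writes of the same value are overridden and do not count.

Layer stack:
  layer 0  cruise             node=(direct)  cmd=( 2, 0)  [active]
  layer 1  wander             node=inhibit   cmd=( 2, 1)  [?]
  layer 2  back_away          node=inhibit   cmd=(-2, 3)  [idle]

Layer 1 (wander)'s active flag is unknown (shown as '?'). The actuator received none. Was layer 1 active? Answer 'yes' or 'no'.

yes

If layer 1 is active=yes:
  actuator would be none
If layer 1 is active=no:
  actuator would be (2, 0)
Observed none, so layer 1 was active.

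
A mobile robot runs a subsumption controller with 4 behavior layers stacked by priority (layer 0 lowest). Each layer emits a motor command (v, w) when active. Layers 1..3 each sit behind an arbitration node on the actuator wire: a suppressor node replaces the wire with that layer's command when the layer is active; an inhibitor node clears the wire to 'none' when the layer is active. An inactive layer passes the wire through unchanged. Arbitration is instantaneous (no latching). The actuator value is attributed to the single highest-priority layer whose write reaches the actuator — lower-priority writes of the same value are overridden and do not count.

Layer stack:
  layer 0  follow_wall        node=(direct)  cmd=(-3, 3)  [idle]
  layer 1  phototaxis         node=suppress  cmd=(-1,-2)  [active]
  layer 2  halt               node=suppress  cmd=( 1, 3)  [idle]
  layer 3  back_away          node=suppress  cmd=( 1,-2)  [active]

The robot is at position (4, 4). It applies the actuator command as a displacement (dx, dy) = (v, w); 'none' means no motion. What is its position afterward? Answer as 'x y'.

5 2

L0 follow_wall: idle → wire = none
L1 phototaxis: active, suppressor → wire = (-1, -2)
L2 halt: idle → wire stays (-1, -2)
L3 back_away: active, suppressor → wire = (1, -2)
actuator = (1, -2)
position: (4, 4) + (1, -2) = (5, 2)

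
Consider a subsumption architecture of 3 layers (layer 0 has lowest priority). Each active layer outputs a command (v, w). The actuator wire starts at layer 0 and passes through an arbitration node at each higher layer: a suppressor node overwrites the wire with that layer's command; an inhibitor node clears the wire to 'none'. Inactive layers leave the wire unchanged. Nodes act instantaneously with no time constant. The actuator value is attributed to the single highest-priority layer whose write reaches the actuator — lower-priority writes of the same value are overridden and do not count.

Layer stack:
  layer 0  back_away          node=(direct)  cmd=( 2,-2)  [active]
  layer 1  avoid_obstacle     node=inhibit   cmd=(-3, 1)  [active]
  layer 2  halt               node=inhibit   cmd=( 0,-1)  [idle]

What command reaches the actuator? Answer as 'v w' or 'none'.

none

L0 back_away: active, feeds wire = (2, -2)
L1 avoid_obstacle: active, inhibitor → wire = none
L2 halt: idle → wire stays none
actuator = none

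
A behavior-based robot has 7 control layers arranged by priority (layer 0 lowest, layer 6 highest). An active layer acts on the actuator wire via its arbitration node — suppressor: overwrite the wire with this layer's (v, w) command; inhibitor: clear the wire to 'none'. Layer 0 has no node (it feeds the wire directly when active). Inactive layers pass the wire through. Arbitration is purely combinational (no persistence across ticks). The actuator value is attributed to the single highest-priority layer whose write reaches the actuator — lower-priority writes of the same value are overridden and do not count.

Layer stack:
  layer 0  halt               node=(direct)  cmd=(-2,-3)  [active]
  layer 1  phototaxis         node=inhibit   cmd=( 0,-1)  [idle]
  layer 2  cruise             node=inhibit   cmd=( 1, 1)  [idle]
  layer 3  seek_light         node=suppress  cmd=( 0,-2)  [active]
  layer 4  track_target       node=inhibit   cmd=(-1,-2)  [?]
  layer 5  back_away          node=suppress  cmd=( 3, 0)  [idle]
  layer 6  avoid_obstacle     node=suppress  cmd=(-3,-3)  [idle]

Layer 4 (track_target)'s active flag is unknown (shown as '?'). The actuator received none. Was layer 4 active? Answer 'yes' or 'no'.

If layer 4 is active=yes:
  actuator would be none
If layer 4 is active=no:
  actuator would be (0, -2)
Observed none, so layer 4 was active.

yes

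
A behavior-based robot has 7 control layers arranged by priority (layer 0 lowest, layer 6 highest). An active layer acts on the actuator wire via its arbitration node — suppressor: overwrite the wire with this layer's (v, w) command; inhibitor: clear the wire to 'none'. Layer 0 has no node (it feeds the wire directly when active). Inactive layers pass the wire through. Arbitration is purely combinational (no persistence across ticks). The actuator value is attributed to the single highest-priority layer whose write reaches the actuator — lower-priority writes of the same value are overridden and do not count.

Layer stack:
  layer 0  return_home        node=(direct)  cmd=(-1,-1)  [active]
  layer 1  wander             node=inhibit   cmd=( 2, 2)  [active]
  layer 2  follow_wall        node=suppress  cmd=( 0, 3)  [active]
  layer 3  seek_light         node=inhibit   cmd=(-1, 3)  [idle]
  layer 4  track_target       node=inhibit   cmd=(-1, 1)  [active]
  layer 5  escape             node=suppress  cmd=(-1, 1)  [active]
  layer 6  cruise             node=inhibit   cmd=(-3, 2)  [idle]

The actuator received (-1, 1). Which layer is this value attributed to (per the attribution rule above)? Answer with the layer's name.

layer 0 (return_home) active — direct: (-1, -1)
layer 1 (wander) active — inhibits: none
layer 2 (follow_wall) active — suppresses: (0, 3)
layer 3 (seek_light) idle — unchanged: (0, 3)
layer 4 (track_target) active — inhibits: none
layer 5 (escape) active — suppresses: (-1, 1)
layer 6 (cruise) idle — unchanged: (-1, 1)
→ actuator (-1, 1)
last writer: layer 5 = escape

escape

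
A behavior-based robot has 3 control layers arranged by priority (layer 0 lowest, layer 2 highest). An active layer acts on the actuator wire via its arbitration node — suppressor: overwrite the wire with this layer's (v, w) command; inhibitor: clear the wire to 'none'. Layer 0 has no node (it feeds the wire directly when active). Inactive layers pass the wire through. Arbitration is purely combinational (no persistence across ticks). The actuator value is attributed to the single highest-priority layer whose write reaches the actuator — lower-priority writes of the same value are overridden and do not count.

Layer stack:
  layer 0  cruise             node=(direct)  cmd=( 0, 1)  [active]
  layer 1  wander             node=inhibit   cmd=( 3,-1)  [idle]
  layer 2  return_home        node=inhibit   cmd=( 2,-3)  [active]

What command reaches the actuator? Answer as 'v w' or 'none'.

[0] cruise on; wire := (0, 1)
[1] wander off; pass (0, 1)
[2] return_home on (inhibit); wire := none
output none

none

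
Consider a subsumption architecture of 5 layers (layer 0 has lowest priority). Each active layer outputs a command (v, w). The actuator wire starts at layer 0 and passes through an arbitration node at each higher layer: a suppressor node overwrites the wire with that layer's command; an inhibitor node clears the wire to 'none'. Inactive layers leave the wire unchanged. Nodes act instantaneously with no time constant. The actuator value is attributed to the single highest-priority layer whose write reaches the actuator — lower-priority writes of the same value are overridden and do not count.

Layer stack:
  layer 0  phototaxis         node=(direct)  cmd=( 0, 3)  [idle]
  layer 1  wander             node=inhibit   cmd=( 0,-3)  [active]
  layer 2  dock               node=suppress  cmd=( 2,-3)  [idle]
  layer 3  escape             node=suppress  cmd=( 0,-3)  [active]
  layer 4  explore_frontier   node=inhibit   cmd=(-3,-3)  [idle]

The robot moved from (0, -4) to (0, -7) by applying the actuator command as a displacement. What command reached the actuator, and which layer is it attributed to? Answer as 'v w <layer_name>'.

0 -3 escape

displacement = (0, -7) − (0, -4) = (0, -3)
layer 0 (phototaxis) idle — none
layer 1 (wander) active — inhibits: none
layer 2 (dock) idle — unchanged: none
layer 3 (escape) active — suppresses: (0, -3)
layer 4 (explore_frontier) idle — unchanged: (0, -3)
→ actuator (0, -3) — from layer 3 (escape)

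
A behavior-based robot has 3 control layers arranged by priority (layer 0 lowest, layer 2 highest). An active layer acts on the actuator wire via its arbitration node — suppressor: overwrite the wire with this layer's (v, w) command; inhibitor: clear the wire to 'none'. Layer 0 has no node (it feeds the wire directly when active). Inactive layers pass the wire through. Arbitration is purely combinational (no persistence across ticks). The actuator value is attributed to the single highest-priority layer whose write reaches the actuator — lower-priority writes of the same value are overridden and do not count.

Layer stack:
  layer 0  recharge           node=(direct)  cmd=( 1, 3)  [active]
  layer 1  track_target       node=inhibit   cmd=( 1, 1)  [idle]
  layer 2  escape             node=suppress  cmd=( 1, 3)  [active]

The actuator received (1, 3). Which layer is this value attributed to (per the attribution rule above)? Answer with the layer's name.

layer 0 (recharge) active — direct: (1, 3)
layer 1 (track_target) idle — unchanged: (1, 3)
layer 2 (escape) active — suppresses: (1, 3)
→ actuator (1, 3)
last writer: layer 2 = escape

escape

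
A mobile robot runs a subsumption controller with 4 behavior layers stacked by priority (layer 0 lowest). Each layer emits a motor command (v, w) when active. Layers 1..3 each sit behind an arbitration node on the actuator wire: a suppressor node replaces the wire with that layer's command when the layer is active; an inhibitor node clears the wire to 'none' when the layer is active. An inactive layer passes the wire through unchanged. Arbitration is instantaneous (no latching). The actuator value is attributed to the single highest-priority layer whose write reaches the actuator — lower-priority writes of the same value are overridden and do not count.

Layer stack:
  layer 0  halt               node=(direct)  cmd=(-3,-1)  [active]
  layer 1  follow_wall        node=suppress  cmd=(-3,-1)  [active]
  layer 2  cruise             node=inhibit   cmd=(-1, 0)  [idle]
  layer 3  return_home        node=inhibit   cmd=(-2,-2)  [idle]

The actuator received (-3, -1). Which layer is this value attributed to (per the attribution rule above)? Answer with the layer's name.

follow_wall

[0] halt on; wire := (-3, -1)
[1] follow_wall on (suppress); wire := (-3, -1)
[2] cruise off; pass (-3, -1)
[3] return_home off; pass (-3, -1)
output (-3, -1)
last writer: layer 1 = follow_wall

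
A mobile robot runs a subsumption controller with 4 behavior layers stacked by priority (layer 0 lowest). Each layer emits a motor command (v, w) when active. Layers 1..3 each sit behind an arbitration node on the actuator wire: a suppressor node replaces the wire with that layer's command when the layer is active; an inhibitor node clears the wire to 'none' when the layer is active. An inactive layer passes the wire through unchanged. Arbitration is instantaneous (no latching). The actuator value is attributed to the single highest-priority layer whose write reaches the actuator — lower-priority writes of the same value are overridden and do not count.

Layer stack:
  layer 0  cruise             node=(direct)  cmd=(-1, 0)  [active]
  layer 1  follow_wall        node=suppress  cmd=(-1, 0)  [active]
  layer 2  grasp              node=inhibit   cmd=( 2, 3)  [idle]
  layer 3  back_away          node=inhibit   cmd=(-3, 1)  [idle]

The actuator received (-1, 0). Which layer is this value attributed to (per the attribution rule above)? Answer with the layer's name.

L0 cruise: active, feeds wire = (-1, 0)
L1 follow_wall: active, suppressor → wire = (-1, 0)
L2 grasp: idle → wire stays (-1, 0)
L3 back_away: idle → wire stays (-1, 0)
actuator = (-1, 0)
last writer: layer 1 = follow_wall

follow_wall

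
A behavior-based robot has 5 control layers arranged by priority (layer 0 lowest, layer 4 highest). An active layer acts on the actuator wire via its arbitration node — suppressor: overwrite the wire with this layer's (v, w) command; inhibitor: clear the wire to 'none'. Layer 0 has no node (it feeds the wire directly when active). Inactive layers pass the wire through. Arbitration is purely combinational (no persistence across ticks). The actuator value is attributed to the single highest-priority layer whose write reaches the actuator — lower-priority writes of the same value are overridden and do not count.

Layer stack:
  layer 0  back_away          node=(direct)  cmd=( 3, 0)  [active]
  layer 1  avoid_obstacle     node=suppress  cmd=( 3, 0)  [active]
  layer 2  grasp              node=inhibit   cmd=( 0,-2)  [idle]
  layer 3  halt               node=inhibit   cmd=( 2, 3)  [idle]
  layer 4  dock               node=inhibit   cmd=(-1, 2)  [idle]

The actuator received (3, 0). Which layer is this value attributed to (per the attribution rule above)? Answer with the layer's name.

[0] back_away on; wire := (3, 0)
[1] avoid_obstacle on (suppress); wire := (3, 0)
[2] grasp off; pass (3, 0)
[3] halt off; pass (3, 0)
[4] dock off; pass (3, 0)
output (3, 0)
last writer: layer 1 = avoid_obstacle

avoid_obstacle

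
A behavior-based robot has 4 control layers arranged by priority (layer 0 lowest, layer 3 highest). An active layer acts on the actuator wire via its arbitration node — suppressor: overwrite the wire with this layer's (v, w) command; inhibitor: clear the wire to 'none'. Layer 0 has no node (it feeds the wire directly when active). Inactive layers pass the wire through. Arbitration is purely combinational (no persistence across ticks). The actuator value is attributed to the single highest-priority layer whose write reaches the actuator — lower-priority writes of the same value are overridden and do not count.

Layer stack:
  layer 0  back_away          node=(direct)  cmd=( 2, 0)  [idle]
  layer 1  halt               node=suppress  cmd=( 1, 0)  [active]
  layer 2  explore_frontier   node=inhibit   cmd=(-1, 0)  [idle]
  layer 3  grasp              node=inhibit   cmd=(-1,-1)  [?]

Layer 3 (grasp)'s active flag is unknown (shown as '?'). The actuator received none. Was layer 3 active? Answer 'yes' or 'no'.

yes

If layer 3 is active=yes:
  actuator would be none
If layer 3 is active=no:
  actuator would be (1, 0)
Observed none, so layer 3 was active.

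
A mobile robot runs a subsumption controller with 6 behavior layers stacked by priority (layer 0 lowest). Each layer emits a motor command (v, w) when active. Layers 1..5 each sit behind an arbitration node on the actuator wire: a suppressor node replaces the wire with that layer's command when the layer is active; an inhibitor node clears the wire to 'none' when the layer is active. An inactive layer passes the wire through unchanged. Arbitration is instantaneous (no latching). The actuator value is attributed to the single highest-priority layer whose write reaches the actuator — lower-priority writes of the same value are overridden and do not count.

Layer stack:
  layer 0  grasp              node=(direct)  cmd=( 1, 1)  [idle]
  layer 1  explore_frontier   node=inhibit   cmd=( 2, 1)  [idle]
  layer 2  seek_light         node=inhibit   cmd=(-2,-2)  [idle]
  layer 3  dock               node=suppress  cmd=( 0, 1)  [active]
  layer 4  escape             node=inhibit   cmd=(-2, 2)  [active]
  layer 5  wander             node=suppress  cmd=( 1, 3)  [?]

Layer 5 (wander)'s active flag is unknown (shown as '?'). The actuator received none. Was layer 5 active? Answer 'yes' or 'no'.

If layer 5 is active=yes:
  actuator would be (1, 3)
If layer 5 is active=no:
  actuator would be none
Observed none, so layer 5 was idle.

no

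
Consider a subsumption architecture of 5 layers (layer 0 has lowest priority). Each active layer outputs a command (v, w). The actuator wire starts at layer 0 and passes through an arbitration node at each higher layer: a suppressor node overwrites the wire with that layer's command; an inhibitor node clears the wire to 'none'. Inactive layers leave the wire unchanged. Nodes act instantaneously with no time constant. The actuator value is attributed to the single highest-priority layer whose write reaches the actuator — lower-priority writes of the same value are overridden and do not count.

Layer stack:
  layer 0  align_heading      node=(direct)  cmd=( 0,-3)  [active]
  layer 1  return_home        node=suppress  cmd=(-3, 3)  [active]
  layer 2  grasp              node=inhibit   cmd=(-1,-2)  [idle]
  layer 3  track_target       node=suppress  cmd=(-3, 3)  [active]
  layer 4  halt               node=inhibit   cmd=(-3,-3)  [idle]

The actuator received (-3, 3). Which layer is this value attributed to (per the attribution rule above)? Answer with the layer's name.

track_target

layer 0 (align_heading) active — direct: (0, -3)
layer 1 (return_home) active — suppresses: (-3, 3)
layer 2 (grasp) idle — unchanged: (-3, 3)
layer 3 (track_target) active — suppresses: (-3, 3)
layer 4 (halt) idle — unchanged: (-3, 3)
→ actuator (-3, 3)
last writer: layer 3 = track_target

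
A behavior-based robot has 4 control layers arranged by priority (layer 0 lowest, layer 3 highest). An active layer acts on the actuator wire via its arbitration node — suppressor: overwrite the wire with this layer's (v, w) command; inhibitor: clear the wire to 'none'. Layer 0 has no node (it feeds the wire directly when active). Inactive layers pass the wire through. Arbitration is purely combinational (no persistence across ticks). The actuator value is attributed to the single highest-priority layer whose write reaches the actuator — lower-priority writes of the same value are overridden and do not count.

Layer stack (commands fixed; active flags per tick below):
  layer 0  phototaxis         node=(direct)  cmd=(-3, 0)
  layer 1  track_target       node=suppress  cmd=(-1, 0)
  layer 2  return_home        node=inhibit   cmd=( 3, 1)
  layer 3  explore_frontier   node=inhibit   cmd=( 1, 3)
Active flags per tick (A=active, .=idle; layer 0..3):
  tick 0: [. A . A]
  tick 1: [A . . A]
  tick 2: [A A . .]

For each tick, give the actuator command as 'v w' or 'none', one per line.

tick 0:
  layer 0 (phototaxis) idle — none
  layer 1 (track_target) active — suppresses: (-1, 0)
  layer 2 (return_home) idle — unchanged: (-1, 0)
  layer 3 (explore_frontier) active — inhibits: none
  → actuator none
tick 1:
  layer 0 (phototaxis) active — direct: (-3, 0)
  layer 1 (track_target) idle — unchanged: (-3, 0)
  layer 2 (return_home) idle — unchanged: (-3, 0)
  layer 3 (explore_frontier) active — inhibits: none
  → actuator none
tick 2:
  layer 0 (phototaxis) active — direct: (-3, 0)
  layer 1 (track_target) active — suppresses: (-1, 0)
  layer 2 (return_home) idle — unchanged: (-1, 0)
  layer 3 (explore_frontier) idle — unchanged: (-1, 0)
  → actuator (-1, 0)

none
none
-1 0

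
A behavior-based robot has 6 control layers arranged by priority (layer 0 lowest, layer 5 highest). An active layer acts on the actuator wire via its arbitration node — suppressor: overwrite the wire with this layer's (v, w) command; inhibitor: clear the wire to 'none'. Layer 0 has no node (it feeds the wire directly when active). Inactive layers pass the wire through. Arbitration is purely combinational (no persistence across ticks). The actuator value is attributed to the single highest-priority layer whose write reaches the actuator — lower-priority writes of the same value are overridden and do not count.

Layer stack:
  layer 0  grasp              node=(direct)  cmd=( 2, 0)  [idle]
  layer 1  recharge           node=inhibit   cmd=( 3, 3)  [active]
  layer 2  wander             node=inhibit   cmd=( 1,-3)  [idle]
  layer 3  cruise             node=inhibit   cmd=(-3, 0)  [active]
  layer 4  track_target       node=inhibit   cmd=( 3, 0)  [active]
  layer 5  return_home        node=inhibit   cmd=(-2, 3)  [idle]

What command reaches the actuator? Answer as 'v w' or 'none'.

none

[0] grasp off; wire := none
[1] recharge on (inhibit); wire := none
[2] wander off; pass none
[3] cruise on (inhibit); wire := none
[4] track_target on (inhibit); wire := none
[5] return_home off; pass none
output none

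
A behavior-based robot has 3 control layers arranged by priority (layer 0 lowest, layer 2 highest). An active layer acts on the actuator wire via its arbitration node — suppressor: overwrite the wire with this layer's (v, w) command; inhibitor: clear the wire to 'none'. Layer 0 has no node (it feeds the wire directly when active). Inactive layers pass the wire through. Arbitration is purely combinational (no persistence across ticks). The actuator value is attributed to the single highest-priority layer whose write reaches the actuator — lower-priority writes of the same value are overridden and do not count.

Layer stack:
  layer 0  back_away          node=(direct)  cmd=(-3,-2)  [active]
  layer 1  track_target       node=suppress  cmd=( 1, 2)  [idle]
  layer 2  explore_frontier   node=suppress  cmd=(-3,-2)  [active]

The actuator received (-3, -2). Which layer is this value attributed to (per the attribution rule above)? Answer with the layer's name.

L0 back_away: active, feeds wire = (-3, -2)
L1 track_target: idle → wire stays (-3, -2)
L2 explore_frontier: active, suppressor → wire = (-3, -2)
actuator = (-3, -2)
last writer: layer 2 = explore_frontier

explore_frontier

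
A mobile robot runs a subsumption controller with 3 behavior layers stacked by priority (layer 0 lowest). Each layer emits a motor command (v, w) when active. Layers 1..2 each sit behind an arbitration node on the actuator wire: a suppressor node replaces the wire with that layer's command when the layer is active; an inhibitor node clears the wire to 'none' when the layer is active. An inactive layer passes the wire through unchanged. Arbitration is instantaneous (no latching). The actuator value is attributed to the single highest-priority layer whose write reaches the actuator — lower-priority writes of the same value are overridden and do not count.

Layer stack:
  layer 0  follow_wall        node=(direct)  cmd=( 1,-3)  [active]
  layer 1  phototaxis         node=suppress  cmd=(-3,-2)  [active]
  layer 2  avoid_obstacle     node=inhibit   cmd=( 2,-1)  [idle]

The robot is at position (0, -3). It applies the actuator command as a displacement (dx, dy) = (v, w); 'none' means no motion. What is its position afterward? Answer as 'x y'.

L0 follow_wall: active, feeds wire = (1, -3)
L1 phototaxis: active, suppressor → wire = (-3, -2)
L2 avoid_obstacle: idle → wire stays (-3, -2)
actuator = (-3, -2)
position: (0, -3) + (-3, -2) = (-3, -5)

-3 -5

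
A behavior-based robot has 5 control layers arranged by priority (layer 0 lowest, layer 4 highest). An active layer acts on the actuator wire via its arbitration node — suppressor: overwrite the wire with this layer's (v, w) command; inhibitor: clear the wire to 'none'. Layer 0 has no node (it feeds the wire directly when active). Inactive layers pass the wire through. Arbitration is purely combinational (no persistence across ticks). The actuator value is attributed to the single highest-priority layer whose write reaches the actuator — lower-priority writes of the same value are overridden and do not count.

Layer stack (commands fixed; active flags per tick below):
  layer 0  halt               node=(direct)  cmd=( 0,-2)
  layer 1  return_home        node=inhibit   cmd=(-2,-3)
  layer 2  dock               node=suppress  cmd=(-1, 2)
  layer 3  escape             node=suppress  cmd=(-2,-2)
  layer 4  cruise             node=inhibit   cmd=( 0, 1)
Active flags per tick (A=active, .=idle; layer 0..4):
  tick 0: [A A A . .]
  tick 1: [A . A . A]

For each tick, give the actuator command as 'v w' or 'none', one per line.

tick 0:
  L0 halt: active, feeds wire = (0, -2)
  L1 return_home: active, inhibitor → wire = none
  L2 dock: active, suppressor → wire = (-1, 2)
  L3 escape: idle → wire stays (-1, 2)
  L4 cruise: idle → wire stays (-1, 2)
  actuator = (-1, 2)
tick 1:
  L0 halt: active, feeds wire = (0, -2)
  L1 return_home: idle → wire stays (0, -2)
  L2 dock: active, suppressor → wire = (-1, 2)
  L3 escape: idle → wire stays (-1, 2)
  L4 cruise: active, inhibitor → wire = none
  actuator = none

-1 2
none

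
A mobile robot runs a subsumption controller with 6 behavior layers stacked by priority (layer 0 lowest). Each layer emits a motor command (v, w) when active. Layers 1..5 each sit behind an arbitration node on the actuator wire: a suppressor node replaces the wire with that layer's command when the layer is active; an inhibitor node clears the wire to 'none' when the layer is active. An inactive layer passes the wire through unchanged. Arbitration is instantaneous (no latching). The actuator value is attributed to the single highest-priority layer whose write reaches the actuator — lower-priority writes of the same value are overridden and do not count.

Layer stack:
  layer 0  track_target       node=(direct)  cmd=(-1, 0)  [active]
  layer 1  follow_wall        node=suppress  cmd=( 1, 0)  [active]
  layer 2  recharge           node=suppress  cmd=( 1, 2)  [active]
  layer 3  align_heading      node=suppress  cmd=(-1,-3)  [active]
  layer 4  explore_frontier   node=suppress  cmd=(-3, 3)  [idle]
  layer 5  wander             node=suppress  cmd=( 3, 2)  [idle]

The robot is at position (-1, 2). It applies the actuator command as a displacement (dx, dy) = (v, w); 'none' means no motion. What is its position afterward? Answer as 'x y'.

L0 track_target: active, feeds wire = (-1, 0)
L1 follow_wall: active, suppressor → wire = (1, 0)
L2 recharge: active, suppressor → wire = (1, 2)
L3 align_heading: active, suppressor → wire = (-1, -3)
L4 explore_frontier: idle → wire stays (-1, -3)
L5 wander: idle → wire stays (-1, -3)
actuator = (-1, -3)
position: (-1, 2) + (-1, -3) = (-2, -1)

-2 -1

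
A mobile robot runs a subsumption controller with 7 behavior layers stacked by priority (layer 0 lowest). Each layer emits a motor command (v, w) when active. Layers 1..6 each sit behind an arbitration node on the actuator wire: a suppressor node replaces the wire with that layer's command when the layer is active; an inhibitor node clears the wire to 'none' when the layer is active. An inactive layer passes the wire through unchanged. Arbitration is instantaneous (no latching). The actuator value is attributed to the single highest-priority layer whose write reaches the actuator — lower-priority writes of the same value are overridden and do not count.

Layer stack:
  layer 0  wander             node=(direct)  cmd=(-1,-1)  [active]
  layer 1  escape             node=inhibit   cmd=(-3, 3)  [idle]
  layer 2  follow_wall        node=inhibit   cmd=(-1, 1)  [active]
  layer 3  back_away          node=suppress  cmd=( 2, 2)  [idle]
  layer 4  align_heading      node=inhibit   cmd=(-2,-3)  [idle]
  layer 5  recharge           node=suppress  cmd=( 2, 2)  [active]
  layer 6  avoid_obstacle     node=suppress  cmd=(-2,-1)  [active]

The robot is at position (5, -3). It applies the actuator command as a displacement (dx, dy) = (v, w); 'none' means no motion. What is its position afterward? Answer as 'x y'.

3 -4

layer 0 (wander) active — direct: (-1, -1)
layer 1 (escape) idle — unchanged: (-1, -1)
layer 2 (follow_wall) active — inhibits: none
layer 3 (back_away) idle — unchanged: none
layer 4 (align_heading) idle — unchanged: none
layer 5 (recharge) active — suppresses: (2, 2)
layer 6 (avoid_obstacle) active — suppresses: (-2, -1)
→ actuator (-2, -1)
position: (5, -3) + (-2, -1) = (3, -4)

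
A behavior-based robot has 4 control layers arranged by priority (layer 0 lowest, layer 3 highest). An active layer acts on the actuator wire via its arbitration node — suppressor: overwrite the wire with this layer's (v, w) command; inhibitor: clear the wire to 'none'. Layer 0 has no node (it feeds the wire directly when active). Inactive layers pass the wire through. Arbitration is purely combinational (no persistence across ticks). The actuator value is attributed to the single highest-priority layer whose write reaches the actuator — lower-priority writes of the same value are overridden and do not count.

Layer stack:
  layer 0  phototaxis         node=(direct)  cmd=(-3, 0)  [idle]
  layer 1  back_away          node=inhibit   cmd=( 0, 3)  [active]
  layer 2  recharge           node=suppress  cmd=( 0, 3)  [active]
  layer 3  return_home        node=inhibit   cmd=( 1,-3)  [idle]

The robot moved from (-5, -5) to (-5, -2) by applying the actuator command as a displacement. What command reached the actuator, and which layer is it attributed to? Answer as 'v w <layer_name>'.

0 3 recharge

displacement = (-5, -2) − (-5, -5) = (0, 3)
layer 0 (phototaxis) idle — none
layer 1 (back_away) active — inhibits: none
layer 2 (recharge) active — suppresses: (0, 3)
layer 3 (return_home) idle — unchanged: (0, 3)
→ actuator (0, 3) — from layer 2 (recharge)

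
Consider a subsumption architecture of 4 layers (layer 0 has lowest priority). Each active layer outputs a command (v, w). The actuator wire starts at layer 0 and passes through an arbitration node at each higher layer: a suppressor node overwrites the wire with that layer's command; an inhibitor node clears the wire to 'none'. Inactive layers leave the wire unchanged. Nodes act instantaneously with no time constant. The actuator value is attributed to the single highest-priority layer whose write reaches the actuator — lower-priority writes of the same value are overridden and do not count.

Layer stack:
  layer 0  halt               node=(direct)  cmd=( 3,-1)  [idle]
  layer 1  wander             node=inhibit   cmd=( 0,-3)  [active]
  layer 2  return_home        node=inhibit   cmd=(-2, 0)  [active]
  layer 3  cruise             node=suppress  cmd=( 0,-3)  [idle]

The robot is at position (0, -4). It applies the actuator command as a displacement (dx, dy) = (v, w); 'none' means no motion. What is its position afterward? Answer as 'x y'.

0 -4

[0] halt off; wire := none
[1] wander on (inhibit); wire := none
[2] return_home on (inhibit); wire := none
[3] cruise off; pass none
output none
position: (0, -4) + none = (0, -4)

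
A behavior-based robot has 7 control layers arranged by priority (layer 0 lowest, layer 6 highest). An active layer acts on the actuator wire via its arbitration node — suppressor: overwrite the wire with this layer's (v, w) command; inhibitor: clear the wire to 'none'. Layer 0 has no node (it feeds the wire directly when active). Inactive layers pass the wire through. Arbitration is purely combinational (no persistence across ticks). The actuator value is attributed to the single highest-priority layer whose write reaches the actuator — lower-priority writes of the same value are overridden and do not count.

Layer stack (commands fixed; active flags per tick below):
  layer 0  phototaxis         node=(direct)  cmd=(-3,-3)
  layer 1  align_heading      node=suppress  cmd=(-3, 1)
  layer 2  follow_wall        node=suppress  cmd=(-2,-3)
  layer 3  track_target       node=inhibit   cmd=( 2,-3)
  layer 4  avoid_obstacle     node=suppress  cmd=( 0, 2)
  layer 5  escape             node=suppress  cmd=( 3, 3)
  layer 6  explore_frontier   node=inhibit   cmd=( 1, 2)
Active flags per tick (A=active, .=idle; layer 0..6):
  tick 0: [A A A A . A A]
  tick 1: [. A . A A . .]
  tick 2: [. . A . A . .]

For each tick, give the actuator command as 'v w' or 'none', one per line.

tick 0:
  L0 phototaxis: active, feeds wire = (-3, -3)
  L1 align_heading: active, suppressor → wire = (-3, 1)
  L2 follow_wall: active, suppressor → wire = (-2, -3)
  L3 track_target: active, inhibitor → wire = none
  L4 avoid_obstacle: idle → wire stays none
  L5 escape: active, suppressor → wire = (3, 3)
  L6 explore_frontier: active, inhibitor → wire = none
  actuator = none
tick 1:
  L0 phototaxis: idle → wire = none
  L1 align_heading: active, suppressor → wire = (-3, 1)
  L2 follow_wall: idle → wire stays (-3, 1)
  L3 track_target: active, inhibitor → wire = none
  L4 avoid_obstacle: active, suppressor → wire = (0, 2)
  L5 escape: idle → wire stays (0, 2)
  L6 explore_frontier: idle → wire stays (0, 2)
  actuator = (0, 2)
tick 2:
  L0 phototaxis: idle → wire = none
  L1 align_heading: idle → wire stays none
  L2 follow_wall: active, suppressor → wire = (-2, -3)
  L3 track_target: idle → wire stays (-2, -3)
  L4 avoid_obstacle: active, suppressor → wire = (0, 2)
  L5 escape: idle → wire stays (0, 2)
  L6 explore_frontier: idle → wire stays (0, 2)
  actuator = (0, 2)

none
0 2
0 2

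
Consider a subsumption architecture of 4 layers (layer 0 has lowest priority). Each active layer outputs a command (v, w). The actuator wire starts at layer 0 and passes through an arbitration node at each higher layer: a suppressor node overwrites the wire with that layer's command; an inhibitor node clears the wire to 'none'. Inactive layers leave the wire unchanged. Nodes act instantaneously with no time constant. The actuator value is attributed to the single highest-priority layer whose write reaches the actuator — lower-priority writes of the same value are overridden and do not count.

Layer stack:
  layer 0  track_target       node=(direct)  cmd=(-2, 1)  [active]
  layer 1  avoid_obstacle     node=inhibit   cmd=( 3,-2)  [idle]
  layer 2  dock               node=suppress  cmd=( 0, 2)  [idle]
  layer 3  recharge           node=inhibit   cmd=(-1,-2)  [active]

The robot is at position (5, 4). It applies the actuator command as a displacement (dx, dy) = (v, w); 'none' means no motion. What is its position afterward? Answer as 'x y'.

L0 track_target: active, feeds wire = (-2, 1)
L1 avoid_obstacle: idle → wire stays (-2, 1)
L2 dock: idle → wire stays (-2, 1)
L3 recharge: active, inhibitor → wire = none
actuator = none
position: (5, 4) + none = (5, 4)

5 4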